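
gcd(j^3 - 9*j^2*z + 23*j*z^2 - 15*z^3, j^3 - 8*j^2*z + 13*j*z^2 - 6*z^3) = -j + z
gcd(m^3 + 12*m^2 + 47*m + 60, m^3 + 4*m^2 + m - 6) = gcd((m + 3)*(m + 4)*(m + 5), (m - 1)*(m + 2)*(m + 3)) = m + 3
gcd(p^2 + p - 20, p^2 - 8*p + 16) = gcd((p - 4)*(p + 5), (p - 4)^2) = p - 4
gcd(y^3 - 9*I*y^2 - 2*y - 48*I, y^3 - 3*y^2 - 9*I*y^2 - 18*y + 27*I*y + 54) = y - 3*I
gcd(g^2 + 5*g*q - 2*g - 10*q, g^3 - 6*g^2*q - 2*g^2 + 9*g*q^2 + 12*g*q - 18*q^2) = g - 2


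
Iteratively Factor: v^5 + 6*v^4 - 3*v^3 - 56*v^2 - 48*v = (v + 4)*(v^4 + 2*v^3 - 11*v^2 - 12*v) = (v + 1)*(v + 4)*(v^3 + v^2 - 12*v) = (v + 1)*(v + 4)^2*(v^2 - 3*v) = (v - 3)*(v + 1)*(v + 4)^2*(v)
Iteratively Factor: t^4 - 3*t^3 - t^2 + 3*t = (t - 3)*(t^3 - t) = (t - 3)*(t + 1)*(t^2 - t) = (t - 3)*(t - 1)*(t + 1)*(t)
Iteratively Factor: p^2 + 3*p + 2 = (p + 2)*(p + 1)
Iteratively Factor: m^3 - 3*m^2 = (m)*(m^2 - 3*m) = m*(m - 3)*(m)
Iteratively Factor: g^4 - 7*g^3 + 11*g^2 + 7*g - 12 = (g - 3)*(g^3 - 4*g^2 - g + 4) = (g - 3)*(g + 1)*(g^2 - 5*g + 4) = (g - 3)*(g - 1)*(g + 1)*(g - 4)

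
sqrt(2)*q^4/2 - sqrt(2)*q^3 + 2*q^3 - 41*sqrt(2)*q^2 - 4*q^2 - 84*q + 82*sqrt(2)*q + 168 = (q - 2)*(q - 6*sqrt(2))*(q + 7*sqrt(2))*(sqrt(2)*q/2 + 1)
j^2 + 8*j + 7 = (j + 1)*(j + 7)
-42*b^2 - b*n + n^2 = (-7*b + n)*(6*b + n)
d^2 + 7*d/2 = d*(d + 7/2)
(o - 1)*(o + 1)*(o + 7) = o^3 + 7*o^2 - o - 7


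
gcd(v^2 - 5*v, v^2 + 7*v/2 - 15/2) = 1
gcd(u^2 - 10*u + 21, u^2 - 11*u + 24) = u - 3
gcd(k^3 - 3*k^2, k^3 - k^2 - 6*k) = k^2 - 3*k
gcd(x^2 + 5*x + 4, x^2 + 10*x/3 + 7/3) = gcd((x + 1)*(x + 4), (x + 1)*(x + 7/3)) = x + 1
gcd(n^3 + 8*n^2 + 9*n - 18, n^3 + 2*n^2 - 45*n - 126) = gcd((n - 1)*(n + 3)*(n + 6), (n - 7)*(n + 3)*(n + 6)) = n^2 + 9*n + 18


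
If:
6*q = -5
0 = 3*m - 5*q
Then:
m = -25/18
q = -5/6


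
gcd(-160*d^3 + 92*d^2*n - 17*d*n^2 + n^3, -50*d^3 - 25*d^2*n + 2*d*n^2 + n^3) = 5*d - n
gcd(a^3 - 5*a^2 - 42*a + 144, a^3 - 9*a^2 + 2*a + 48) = a^2 - 11*a + 24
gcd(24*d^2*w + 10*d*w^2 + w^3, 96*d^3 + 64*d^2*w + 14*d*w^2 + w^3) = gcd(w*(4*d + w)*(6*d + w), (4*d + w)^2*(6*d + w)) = 24*d^2 + 10*d*w + w^2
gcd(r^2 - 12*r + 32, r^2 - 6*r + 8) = r - 4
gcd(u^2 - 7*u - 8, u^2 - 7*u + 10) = 1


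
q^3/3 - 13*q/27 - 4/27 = (q/3 + 1/3)*(q - 4/3)*(q + 1/3)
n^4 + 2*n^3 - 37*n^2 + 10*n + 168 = (n - 4)*(n - 3)*(n + 2)*(n + 7)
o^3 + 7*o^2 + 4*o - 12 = (o - 1)*(o + 2)*(o + 6)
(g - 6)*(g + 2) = g^2 - 4*g - 12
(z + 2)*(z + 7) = z^2 + 9*z + 14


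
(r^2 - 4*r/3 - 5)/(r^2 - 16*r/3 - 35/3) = (r - 3)/(r - 7)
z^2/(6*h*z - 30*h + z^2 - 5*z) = z^2/(6*h*z - 30*h + z^2 - 5*z)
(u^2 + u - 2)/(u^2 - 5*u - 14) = (u - 1)/(u - 7)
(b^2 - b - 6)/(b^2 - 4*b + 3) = (b + 2)/(b - 1)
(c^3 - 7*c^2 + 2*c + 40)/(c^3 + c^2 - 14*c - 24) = (c - 5)/(c + 3)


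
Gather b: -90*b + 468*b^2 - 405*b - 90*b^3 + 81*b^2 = -90*b^3 + 549*b^2 - 495*b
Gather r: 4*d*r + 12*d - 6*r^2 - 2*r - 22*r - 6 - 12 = 12*d - 6*r^2 + r*(4*d - 24) - 18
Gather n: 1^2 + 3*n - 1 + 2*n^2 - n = 2*n^2 + 2*n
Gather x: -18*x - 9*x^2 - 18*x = -9*x^2 - 36*x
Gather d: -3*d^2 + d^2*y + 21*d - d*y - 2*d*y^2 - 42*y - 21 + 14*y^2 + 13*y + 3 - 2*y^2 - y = d^2*(y - 3) + d*(-2*y^2 - y + 21) + 12*y^2 - 30*y - 18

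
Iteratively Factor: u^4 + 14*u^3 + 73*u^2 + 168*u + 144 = (u + 4)*(u^3 + 10*u^2 + 33*u + 36) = (u + 3)*(u + 4)*(u^2 + 7*u + 12) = (u + 3)^2*(u + 4)*(u + 4)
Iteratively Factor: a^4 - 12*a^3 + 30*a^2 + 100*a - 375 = (a - 5)*(a^3 - 7*a^2 - 5*a + 75) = (a - 5)^2*(a^2 - 2*a - 15) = (a - 5)^3*(a + 3)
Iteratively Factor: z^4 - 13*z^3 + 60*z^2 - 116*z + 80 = (z - 2)*(z^3 - 11*z^2 + 38*z - 40) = (z - 5)*(z - 2)*(z^2 - 6*z + 8) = (z - 5)*(z - 4)*(z - 2)*(z - 2)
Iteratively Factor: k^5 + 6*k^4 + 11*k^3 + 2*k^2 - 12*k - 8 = (k + 1)*(k^4 + 5*k^3 + 6*k^2 - 4*k - 8) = (k + 1)*(k + 2)*(k^3 + 3*k^2 - 4) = (k - 1)*(k + 1)*(k + 2)*(k^2 + 4*k + 4) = (k - 1)*(k + 1)*(k + 2)^2*(k + 2)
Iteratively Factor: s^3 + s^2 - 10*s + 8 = (s + 4)*(s^2 - 3*s + 2) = (s - 1)*(s + 4)*(s - 2)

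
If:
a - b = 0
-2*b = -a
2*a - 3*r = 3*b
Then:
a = 0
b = 0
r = 0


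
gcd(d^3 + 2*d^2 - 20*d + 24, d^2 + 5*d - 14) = d - 2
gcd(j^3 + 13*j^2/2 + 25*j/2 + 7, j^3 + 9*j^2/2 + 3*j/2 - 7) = j^2 + 11*j/2 + 7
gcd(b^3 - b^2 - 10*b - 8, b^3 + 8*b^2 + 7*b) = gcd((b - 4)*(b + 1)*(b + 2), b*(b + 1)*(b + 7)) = b + 1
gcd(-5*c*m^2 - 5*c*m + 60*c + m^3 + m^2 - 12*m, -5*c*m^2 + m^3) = 5*c - m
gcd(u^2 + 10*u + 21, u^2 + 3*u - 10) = 1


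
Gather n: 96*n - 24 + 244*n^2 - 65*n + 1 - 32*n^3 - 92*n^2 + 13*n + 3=-32*n^3 + 152*n^2 + 44*n - 20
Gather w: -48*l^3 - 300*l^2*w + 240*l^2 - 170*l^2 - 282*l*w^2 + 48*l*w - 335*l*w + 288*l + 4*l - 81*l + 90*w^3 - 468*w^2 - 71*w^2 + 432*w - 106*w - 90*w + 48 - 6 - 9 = -48*l^3 + 70*l^2 + 211*l + 90*w^3 + w^2*(-282*l - 539) + w*(-300*l^2 - 287*l + 236) + 33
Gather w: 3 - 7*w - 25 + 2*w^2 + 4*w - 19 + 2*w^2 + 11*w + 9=4*w^2 + 8*w - 32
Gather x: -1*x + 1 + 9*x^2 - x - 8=9*x^2 - 2*x - 7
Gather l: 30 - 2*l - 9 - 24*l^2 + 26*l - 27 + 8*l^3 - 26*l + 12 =8*l^3 - 24*l^2 - 2*l + 6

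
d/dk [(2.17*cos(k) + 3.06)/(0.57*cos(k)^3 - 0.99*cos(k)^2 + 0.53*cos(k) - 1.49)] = (2.4738*cos(k)^3 + 3.0843*cos(k)^2 - 6.0588*cos(k) + 4.8551)*sin(k)/(0.3249*cos(k)^6 - 1.1286*cos(k)^5 + 1.5843*cos(k)^4 - 2.748*cos(k)^3 + 3.2311*cos(k)^2 - 1.5794*cos(k) + 2.2201)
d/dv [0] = 0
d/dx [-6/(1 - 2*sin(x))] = -12*cos(x)/(2*sin(x) - 1)^2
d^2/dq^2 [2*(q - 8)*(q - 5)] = 4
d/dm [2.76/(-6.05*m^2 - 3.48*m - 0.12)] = (33.396*m + 9.6048)/(6.05*m^2 + 3.48*m + 0.12)^2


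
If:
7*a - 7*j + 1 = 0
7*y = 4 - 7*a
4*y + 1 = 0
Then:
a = 23/28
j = 27/28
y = -1/4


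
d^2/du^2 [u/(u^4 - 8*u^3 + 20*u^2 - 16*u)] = 4*(3*u^2 - 20*u + 34)/(u^7 - 20*u^6 + 168*u^5 - 768*u^4 + 2064*u^3 - 3264*u^2 + 2816*u - 1024)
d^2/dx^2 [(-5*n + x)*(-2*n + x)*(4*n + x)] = -6*n + 6*x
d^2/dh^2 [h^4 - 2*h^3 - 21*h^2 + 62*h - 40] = 12*h^2 - 12*h - 42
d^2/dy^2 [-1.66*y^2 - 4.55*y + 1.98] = -3.32000000000000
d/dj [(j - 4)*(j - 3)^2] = (j - 3)*(3*j - 11)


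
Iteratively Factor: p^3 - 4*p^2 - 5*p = (p - 5)*(p^2 + p) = p*(p - 5)*(p + 1)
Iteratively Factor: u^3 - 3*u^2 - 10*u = (u - 5)*(u^2 + 2*u) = u*(u - 5)*(u + 2)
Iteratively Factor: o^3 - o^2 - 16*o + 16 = (o - 4)*(o^2 + 3*o - 4) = (o - 4)*(o - 1)*(o + 4)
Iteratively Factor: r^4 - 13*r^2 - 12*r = (r - 4)*(r^3 + 4*r^2 + 3*r) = (r - 4)*(r + 1)*(r^2 + 3*r) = (r - 4)*(r + 1)*(r + 3)*(r)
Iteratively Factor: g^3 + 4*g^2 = (g)*(g^2 + 4*g) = g^2*(g + 4)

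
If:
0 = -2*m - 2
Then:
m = -1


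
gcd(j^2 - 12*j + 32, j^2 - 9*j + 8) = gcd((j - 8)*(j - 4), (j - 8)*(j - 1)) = j - 8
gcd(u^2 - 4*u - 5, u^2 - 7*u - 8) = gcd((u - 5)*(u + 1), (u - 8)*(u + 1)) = u + 1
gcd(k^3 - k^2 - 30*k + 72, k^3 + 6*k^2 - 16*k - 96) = k^2 + 2*k - 24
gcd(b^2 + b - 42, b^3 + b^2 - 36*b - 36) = b - 6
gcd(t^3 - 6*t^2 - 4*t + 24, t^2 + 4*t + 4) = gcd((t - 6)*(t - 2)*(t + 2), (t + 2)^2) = t + 2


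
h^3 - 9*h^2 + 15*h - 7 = (h - 7)*(h - 1)^2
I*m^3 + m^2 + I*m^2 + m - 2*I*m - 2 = (m + 2)*(m - I)*(I*m - I)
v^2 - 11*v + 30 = (v - 6)*(v - 5)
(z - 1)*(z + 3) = z^2 + 2*z - 3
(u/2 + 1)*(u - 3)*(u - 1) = u^3/2 - u^2 - 5*u/2 + 3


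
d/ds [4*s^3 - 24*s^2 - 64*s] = 12*s^2 - 48*s - 64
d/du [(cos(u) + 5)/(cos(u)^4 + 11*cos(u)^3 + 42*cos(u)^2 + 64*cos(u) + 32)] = 3*(cos(u)^3 + 10*cos(u)^2 + 29*cos(u) + 24)*sin(u)/((cos(u) + 1)^2*(cos(u) + 2)^2*(cos(u) + 4)^3)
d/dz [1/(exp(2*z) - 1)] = -1/(2*sinh(z)^2)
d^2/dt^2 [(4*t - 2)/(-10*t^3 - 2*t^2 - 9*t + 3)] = 4*(-600*t^5 + 480*t^4 + 332*t^3 - 78*t^2 + 108*t + 33)/(1000*t^9 + 600*t^8 + 2820*t^7 + 188*t^6 + 2178*t^5 - 1170*t^4 + 675*t^3 - 675*t^2 + 243*t - 27)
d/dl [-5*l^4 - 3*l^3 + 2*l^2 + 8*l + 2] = -20*l^3 - 9*l^2 + 4*l + 8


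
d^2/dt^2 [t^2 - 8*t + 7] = 2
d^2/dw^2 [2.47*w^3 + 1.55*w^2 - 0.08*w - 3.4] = 14.82*w + 3.1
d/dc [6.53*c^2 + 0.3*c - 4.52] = 13.06*c + 0.3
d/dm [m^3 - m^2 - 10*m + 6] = 3*m^2 - 2*m - 10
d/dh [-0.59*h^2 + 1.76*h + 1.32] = 1.76 - 1.18*h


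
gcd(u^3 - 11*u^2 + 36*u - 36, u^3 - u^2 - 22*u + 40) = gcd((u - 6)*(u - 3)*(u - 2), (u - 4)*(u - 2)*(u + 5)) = u - 2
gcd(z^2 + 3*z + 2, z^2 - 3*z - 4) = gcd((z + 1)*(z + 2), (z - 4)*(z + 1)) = z + 1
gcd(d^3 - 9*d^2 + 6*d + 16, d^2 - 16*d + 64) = d - 8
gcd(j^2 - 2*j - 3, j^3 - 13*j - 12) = j + 1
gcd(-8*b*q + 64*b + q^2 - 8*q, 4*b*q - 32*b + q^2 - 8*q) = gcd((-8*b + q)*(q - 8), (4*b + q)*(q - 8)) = q - 8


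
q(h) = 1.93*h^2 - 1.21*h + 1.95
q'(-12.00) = -47.53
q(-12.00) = 294.39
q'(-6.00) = -24.37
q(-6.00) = 78.69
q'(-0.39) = -2.72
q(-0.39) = 2.72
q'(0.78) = 1.80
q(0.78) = 2.18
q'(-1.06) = -5.30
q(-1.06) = 5.40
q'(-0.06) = -1.44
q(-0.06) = 2.03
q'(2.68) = 9.13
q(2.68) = 12.57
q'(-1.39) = -6.58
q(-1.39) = 7.36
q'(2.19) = 7.24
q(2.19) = 8.56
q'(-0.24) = -2.14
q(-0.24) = 2.35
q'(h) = 3.86*h - 1.21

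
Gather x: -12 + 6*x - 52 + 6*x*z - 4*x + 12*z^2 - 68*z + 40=x*(6*z + 2) + 12*z^2 - 68*z - 24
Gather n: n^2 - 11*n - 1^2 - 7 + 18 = n^2 - 11*n + 10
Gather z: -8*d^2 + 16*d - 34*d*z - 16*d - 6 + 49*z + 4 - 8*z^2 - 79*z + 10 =-8*d^2 - 8*z^2 + z*(-34*d - 30) + 8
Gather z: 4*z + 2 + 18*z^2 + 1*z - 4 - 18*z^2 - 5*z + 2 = 0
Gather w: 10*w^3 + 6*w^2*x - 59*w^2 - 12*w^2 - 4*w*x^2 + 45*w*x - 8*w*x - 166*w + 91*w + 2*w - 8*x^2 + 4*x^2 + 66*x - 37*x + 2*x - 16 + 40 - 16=10*w^3 + w^2*(6*x - 71) + w*(-4*x^2 + 37*x - 73) - 4*x^2 + 31*x + 8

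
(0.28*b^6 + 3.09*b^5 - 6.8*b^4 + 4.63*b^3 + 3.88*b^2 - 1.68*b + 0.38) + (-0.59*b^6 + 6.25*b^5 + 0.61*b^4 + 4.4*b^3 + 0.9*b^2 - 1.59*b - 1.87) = -0.31*b^6 + 9.34*b^5 - 6.19*b^4 + 9.03*b^3 + 4.78*b^2 - 3.27*b - 1.49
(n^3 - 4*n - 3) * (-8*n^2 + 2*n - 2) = -8*n^5 + 2*n^4 + 30*n^3 + 16*n^2 + 2*n + 6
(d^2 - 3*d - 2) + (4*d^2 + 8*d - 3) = 5*d^2 + 5*d - 5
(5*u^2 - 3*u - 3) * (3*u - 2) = 15*u^3 - 19*u^2 - 3*u + 6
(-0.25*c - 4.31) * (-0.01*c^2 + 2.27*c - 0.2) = 0.0025*c^3 - 0.5244*c^2 - 9.7337*c + 0.862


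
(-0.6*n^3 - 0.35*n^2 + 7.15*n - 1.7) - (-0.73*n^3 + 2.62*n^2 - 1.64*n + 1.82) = 0.13*n^3 - 2.97*n^2 + 8.79*n - 3.52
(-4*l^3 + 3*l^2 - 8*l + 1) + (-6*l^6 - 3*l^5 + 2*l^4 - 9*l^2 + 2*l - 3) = -6*l^6 - 3*l^5 + 2*l^4 - 4*l^3 - 6*l^2 - 6*l - 2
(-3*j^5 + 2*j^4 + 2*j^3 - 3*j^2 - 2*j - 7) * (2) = -6*j^5 + 4*j^4 + 4*j^3 - 6*j^2 - 4*j - 14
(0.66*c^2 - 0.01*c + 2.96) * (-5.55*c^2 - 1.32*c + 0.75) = -3.663*c^4 - 0.8157*c^3 - 15.9198*c^2 - 3.9147*c + 2.22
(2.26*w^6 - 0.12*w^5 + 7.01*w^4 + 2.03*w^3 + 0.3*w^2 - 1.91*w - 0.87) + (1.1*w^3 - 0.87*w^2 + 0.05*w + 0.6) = 2.26*w^6 - 0.12*w^5 + 7.01*w^4 + 3.13*w^3 - 0.57*w^2 - 1.86*w - 0.27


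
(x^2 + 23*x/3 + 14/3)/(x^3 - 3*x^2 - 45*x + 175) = (x + 2/3)/(x^2 - 10*x + 25)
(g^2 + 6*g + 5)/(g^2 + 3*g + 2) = (g + 5)/(g + 2)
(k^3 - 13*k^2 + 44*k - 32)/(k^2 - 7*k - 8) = (k^2 - 5*k + 4)/(k + 1)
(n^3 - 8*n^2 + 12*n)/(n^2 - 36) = n*(n - 2)/(n + 6)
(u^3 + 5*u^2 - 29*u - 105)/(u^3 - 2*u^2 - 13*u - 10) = (u^2 + 10*u + 21)/(u^2 + 3*u + 2)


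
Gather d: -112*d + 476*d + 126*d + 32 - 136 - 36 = 490*d - 140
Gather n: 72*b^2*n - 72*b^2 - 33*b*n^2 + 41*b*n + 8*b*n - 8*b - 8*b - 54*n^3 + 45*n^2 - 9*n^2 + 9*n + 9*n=-72*b^2 - 16*b - 54*n^3 + n^2*(36 - 33*b) + n*(72*b^2 + 49*b + 18)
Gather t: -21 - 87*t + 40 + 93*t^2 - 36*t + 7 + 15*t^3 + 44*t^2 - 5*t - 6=15*t^3 + 137*t^2 - 128*t + 20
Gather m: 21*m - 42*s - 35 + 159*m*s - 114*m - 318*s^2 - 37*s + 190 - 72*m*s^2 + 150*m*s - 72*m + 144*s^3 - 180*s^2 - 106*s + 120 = m*(-72*s^2 + 309*s - 165) + 144*s^3 - 498*s^2 - 185*s + 275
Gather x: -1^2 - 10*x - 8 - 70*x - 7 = -80*x - 16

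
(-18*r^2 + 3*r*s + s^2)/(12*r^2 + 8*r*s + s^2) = (-3*r + s)/(2*r + s)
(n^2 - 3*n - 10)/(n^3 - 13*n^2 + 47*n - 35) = (n + 2)/(n^2 - 8*n + 7)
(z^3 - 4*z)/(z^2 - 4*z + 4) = z*(z + 2)/(z - 2)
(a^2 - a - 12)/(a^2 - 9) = (a - 4)/(a - 3)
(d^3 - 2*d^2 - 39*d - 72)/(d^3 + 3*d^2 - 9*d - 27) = (d - 8)/(d - 3)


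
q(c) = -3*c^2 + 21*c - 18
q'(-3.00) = 39.00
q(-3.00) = -108.00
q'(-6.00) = 57.00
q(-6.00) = -252.00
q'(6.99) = -20.94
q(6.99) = -17.79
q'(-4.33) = 46.98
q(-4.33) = -165.18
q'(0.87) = 15.78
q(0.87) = -2.00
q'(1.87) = 9.78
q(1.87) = 10.78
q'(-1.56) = 30.36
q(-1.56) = -58.06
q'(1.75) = 10.50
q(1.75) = 9.56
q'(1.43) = 12.42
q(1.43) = 5.90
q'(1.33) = 13.02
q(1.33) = 4.62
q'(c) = 21 - 6*c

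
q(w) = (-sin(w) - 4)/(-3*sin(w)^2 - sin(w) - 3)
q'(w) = (6*sin(w)*cos(w) + cos(w))*(-sin(w) - 4)/(-3*sin(w)^2 - sin(w) - 3)^2 - cos(w)/(-3*sin(w)^2 - sin(w) - 3)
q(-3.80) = 0.97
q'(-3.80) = 0.59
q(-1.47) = 0.60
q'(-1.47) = 0.08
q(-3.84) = 0.95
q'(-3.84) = 0.57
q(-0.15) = 1.32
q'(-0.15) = 0.29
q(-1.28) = 0.63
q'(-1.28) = 0.24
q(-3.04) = 1.33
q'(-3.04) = -0.16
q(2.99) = 1.29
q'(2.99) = 0.45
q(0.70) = 0.95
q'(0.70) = -0.57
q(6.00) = 1.26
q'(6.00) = 0.60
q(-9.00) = 1.16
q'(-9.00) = -0.80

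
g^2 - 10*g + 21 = (g - 7)*(g - 3)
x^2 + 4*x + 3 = (x + 1)*(x + 3)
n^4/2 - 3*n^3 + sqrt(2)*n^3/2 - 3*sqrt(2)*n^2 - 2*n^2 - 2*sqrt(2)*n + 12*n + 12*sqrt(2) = (n/2 + 1)*(n - 6)*(n - 2)*(n + sqrt(2))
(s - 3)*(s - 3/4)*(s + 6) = s^3 + 9*s^2/4 - 81*s/4 + 27/2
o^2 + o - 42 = (o - 6)*(o + 7)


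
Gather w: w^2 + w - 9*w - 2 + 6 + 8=w^2 - 8*w + 12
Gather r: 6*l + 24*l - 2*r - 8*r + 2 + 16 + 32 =30*l - 10*r + 50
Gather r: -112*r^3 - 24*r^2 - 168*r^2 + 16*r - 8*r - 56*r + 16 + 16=-112*r^3 - 192*r^2 - 48*r + 32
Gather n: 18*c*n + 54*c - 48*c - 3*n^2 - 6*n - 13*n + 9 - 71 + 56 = 6*c - 3*n^2 + n*(18*c - 19) - 6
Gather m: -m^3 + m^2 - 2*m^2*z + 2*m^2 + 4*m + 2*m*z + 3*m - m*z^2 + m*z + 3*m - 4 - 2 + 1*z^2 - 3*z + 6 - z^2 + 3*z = -m^3 + m^2*(3 - 2*z) + m*(-z^2 + 3*z + 10)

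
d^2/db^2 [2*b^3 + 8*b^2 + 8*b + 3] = 12*b + 16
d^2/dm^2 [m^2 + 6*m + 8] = 2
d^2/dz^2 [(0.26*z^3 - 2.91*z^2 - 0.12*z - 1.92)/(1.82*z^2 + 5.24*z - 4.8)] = (2.1316282072803e-14*z^4 + 73.529872*z^3 - 229.926528*z^2 - 80.211456*z - 279.112704)/(6.028568*z^6 + 52.070928*z^5 + 102.219936*z^4 - 130.782016*z^3 - 269.59104*z^2 + 362.1888*z - 110.592)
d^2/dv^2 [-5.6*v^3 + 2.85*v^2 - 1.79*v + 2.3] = 5.7 - 33.6*v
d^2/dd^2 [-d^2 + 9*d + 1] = -2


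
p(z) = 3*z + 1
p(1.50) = 5.50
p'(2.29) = 3.00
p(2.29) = 7.87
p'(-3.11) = 3.00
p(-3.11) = -8.33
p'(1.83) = 3.00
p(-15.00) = -44.00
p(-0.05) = 0.85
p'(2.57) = 3.00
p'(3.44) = 3.00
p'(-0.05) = 3.00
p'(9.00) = 3.00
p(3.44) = 11.32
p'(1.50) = 3.00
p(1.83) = 6.49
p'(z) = 3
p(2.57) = 8.71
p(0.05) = 1.15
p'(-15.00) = 3.00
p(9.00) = 28.00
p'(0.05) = 3.00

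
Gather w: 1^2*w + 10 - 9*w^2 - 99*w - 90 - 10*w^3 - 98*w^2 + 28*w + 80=-10*w^3 - 107*w^2 - 70*w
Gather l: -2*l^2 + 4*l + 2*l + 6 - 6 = -2*l^2 + 6*l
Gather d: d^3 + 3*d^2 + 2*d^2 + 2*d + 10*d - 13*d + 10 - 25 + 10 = d^3 + 5*d^2 - d - 5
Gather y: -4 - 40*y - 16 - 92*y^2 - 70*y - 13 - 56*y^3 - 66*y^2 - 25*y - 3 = -56*y^3 - 158*y^2 - 135*y - 36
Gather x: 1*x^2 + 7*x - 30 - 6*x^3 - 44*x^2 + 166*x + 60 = -6*x^3 - 43*x^2 + 173*x + 30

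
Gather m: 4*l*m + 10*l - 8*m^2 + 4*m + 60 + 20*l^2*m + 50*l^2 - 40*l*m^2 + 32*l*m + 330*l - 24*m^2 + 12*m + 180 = 50*l^2 + 340*l + m^2*(-40*l - 32) + m*(20*l^2 + 36*l + 16) + 240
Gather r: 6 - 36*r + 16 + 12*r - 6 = 16 - 24*r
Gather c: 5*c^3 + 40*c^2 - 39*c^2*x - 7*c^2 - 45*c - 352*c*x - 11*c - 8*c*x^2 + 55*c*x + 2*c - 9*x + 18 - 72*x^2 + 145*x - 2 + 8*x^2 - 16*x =5*c^3 + c^2*(33 - 39*x) + c*(-8*x^2 - 297*x - 54) - 64*x^2 + 120*x + 16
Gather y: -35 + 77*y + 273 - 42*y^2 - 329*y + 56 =-42*y^2 - 252*y + 294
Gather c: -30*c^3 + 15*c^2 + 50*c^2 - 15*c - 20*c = -30*c^3 + 65*c^2 - 35*c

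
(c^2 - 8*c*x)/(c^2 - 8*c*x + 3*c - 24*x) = c/(c + 3)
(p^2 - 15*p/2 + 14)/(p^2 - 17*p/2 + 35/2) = (p - 4)/(p - 5)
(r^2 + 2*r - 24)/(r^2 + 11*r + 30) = (r - 4)/(r + 5)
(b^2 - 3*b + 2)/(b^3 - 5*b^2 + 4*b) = (b - 2)/(b*(b - 4))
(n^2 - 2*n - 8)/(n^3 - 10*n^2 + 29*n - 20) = (n + 2)/(n^2 - 6*n + 5)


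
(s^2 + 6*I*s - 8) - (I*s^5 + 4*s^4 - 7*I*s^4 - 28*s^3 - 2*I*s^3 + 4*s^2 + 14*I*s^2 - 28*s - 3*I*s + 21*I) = -I*s^5 - 4*s^4 + 7*I*s^4 + 28*s^3 + 2*I*s^3 - 3*s^2 - 14*I*s^2 + 28*s + 9*I*s - 8 - 21*I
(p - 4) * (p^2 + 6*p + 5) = p^3 + 2*p^2 - 19*p - 20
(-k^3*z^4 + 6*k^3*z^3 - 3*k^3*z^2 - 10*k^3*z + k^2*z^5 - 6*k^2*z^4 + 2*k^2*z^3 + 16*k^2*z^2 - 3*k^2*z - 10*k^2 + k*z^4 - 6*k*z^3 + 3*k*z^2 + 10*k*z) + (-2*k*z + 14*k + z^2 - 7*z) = -k^3*z^4 + 6*k^3*z^3 - 3*k^3*z^2 - 10*k^3*z + k^2*z^5 - 6*k^2*z^4 + 2*k^2*z^3 + 16*k^2*z^2 - 3*k^2*z - 10*k^2 + k*z^4 - 6*k*z^3 + 3*k*z^2 + 8*k*z + 14*k + z^2 - 7*z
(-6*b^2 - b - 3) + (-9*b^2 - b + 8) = -15*b^2 - 2*b + 5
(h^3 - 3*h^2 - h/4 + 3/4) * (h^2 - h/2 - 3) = h^5 - 7*h^4/2 - 7*h^3/4 + 79*h^2/8 + 3*h/8 - 9/4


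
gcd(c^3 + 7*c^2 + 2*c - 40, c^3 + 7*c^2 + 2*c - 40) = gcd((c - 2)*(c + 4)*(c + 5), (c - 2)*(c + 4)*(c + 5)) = c^3 + 7*c^2 + 2*c - 40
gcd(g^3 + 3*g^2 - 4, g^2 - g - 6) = g + 2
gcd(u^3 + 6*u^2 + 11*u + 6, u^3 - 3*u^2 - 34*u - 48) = u^2 + 5*u + 6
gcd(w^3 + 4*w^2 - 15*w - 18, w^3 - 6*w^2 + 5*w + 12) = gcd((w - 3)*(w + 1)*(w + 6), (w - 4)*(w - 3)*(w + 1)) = w^2 - 2*w - 3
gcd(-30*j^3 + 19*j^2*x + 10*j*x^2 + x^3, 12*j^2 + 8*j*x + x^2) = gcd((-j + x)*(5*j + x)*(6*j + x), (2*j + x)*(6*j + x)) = 6*j + x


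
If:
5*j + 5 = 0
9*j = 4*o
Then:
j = -1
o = -9/4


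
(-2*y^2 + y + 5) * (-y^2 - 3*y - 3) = 2*y^4 + 5*y^3 - 2*y^2 - 18*y - 15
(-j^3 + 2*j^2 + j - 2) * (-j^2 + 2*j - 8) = j^5 - 4*j^4 + 11*j^3 - 12*j^2 - 12*j + 16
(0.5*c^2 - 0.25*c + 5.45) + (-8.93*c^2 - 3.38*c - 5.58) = -8.43*c^2 - 3.63*c - 0.13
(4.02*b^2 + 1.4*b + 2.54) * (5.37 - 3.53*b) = -14.1906*b^3 + 16.6454*b^2 - 1.4482*b + 13.6398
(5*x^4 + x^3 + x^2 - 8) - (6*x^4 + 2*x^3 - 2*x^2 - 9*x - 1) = -x^4 - x^3 + 3*x^2 + 9*x - 7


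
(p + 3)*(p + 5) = p^2 + 8*p + 15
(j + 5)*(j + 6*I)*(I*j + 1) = I*j^3 - 5*j^2 + 5*I*j^2 - 25*j + 6*I*j + 30*I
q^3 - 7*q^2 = q^2*(q - 7)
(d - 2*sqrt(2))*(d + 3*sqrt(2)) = d^2 + sqrt(2)*d - 12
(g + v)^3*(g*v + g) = g^4*v + g^4 + 3*g^3*v^2 + 3*g^3*v + 3*g^2*v^3 + 3*g^2*v^2 + g*v^4 + g*v^3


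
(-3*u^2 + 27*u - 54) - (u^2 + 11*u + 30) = -4*u^2 + 16*u - 84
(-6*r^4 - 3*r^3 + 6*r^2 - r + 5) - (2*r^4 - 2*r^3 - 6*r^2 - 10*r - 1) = -8*r^4 - r^3 + 12*r^2 + 9*r + 6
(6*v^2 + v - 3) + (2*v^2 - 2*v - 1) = 8*v^2 - v - 4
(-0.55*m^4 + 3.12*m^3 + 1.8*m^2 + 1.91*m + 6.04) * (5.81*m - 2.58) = -3.1955*m^5 + 19.5462*m^4 + 2.4084*m^3 + 6.4531*m^2 + 30.1646*m - 15.5832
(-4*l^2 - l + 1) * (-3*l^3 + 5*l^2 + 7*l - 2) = 12*l^5 - 17*l^4 - 36*l^3 + 6*l^2 + 9*l - 2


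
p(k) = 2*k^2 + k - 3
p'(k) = 4*k + 1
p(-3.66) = 20.13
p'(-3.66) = -13.64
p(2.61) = 13.23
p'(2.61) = 11.44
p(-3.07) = 12.78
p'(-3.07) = -11.28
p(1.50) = 3.00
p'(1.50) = 7.00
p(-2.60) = 7.92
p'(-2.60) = -9.40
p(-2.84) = 10.29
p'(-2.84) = -10.36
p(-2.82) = 10.08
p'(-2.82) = -10.28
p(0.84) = -0.75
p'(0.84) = 4.36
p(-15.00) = 432.00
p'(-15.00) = -59.00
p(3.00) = 18.00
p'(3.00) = 13.00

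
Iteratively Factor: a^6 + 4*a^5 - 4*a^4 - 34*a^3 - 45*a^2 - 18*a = (a)*(a^5 + 4*a^4 - 4*a^3 - 34*a^2 - 45*a - 18) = a*(a + 3)*(a^4 + a^3 - 7*a^2 - 13*a - 6) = a*(a - 3)*(a + 3)*(a^3 + 4*a^2 + 5*a + 2) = a*(a - 3)*(a + 2)*(a + 3)*(a^2 + 2*a + 1) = a*(a - 3)*(a + 1)*(a + 2)*(a + 3)*(a + 1)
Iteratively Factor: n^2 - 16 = (n + 4)*(n - 4)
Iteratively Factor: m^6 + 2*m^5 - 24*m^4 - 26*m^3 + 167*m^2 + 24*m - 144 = (m - 3)*(m^5 + 5*m^4 - 9*m^3 - 53*m^2 + 8*m + 48) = (m - 3)*(m + 4)*(m^4 + m^3 - 13*m^2 - m + 12) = (m - 3)*(m - 1)*(m + 4)*(m^3 + 2*m^2 - 11*m - 12) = (m - 3)^2*(m - 1)*(m + 4)*(m^2 + 5*m + 4) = (m - 3)^2*(m - 1)*(m + 4)^2*(m + 1)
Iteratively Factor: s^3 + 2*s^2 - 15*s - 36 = (s + 3)*(s^2 - s - 12) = (s - 4)*(s + 3)*(s + 3)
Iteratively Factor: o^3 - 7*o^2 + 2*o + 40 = (o + 2)*(o^2 - 9*o + 20) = (o - 4)*(o + 2)*(o - 5)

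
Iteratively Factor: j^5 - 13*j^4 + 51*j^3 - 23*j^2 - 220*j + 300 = (j - 3)*(j^4 - 10*j^3 + 21*j^2 + 40*j - 100) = (j - 5)*(j - 3)*(j^3 - 5*j^2 - 4*j + 20) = (j - 5)*(j - 3)*(j - 2)*(j^2 - 3*j - 10) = (j - 5)*(j - 3)*(j - 2)*(j + 2)*(j - 5)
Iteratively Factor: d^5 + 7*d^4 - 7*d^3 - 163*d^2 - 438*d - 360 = (d - 5)*(d^4 + 12*d^3 + 53*d^2 + 102*d + 72) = (d - 5)*(d + 2)*(d^3 + 10*d^2 + 33*d + 36) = (d - 5)*(d + 2)*(d + 3)*(d^2 + 7*d + 12) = (d - 5)*(d + 2)*(d + 3)*(d + 4)*(d + 3)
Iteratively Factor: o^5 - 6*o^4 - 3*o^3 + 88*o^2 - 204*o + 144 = (o - 3)*(o^4 - 3*o^3 - 12*o^2 + 52*o - 48) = (o - 3)^2*(o^3 - 12*o + 16) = (o - 3)^2*(o - 2)*(o^2 + 2*o - 8) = (o - 3)^2*(o - 2)^2*(o + 4)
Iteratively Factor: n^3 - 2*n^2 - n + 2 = (n - 2)*(n^2 - 1) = (n - 2)*(n - 1)*(n + 1)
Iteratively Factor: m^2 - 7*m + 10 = (m - 5)*(m - 2)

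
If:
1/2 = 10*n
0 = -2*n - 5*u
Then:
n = 1/20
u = -1/50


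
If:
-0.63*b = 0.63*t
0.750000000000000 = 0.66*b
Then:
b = 1.14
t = -1.14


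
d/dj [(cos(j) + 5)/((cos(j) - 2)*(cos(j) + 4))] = (cos(j)^2 + 10*cos(j) + 18)*sin(j)/((cos(j) - 2)^2*(cos(j) + 4)^2)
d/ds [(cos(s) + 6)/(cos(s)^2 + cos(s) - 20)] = (cos(s)^2 + 12*cos(s) + 26)*sin(s)/(cos(s)^2 + cos(s) - 20)^2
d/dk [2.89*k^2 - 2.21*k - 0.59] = 5.78*k - 2.21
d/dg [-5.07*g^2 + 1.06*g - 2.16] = 1.06 - 10.14*g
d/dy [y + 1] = 1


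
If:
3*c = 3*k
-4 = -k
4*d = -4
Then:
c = 4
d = -1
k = 4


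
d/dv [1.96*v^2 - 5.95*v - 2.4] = 3.92*v - 5.95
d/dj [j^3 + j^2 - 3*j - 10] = 3*j^2 + 2*j - 3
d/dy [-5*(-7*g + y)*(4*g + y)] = 15*g - 10*y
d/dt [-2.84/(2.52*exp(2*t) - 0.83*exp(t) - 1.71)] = (14.3136*exp(t) - 2.3572)*exp(t)/(-2.52*exp(2*t) + 0.83*exp(t) + 1.71)^2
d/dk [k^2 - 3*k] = 2*k - 3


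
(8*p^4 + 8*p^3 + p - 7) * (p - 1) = 8*p^5 - 8*p^3 + p^2 - 8*p + 7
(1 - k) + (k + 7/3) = 10/3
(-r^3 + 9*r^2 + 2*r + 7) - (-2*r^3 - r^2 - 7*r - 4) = r^3 + 10*r^2 + 9*r + 11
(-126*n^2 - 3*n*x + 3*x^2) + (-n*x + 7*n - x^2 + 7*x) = -126*n^2 - 4*n*x + 7*n + 2*x^2 + 7*x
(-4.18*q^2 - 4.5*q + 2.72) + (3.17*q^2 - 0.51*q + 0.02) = -1.01*q^2 - 5.01*q + 2.74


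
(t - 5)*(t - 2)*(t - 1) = t^3 - 8*t^2 + 17*t - 10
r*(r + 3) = r^2 + 3*r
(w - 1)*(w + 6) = w^2 + 5*w - 6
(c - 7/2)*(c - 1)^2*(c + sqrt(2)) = c^4 - 11*c^3/2 + sqrt(2)*c^3 - 11*sqrt(2)*c^2/2 + 8*c^2 - 7*c/2 + 8*sqrt(2)*c - 7*sqrt(2)/2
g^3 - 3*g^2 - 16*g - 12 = (g - 6)*(g + 1)*(g + 2)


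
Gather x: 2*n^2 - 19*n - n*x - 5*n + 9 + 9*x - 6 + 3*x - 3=2*n^2 - 24*n + x*(12 - n)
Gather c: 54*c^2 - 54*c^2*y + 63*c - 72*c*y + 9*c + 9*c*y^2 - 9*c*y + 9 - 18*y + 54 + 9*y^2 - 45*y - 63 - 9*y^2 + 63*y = c^2*(54 - 54*y) + c*(9*y^2 - 81*y + 72)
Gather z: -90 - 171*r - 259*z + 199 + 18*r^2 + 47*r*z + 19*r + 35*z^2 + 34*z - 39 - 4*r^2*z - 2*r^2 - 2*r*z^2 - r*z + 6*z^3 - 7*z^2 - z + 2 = 16*r^2 - 152*r + 6*z^3 + z^2*(28 - 2*r) + z*(-4*r^2 + 46*r - 226) + 72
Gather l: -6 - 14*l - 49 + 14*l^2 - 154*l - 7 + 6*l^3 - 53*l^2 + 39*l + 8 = 6*l^3 - 39*l^2 - 129*l - 54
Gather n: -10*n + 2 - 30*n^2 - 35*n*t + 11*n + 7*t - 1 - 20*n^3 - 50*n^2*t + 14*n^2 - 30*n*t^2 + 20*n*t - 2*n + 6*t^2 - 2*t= -20*n^3 + n^2*(-50*t - 16) + n*(-30*t^2 - 15*t - 1) + 6*t^2 + 5*t + 1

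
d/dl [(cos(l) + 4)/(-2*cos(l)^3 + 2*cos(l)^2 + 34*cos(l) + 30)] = (13*cos(l) - 11*cos(2*l) - cos(3*l) + 95)*sin(l)/(4*(-cos(l)^3 + cos(l)^2 + 17*cos(l) + 15)^2)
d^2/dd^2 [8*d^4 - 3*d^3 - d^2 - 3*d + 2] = 96*d^2 - 18*d - 2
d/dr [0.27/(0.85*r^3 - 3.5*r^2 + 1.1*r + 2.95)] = (-0.6885*r^2 + 1.89*r - 0.297)/(0.85*r^3 - 3.5*r^2 + 1.1*r + 2.95)^2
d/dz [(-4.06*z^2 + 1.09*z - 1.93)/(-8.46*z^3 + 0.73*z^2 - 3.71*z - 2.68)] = (-34.3476*z^4 + 18.4428*z^3 - 34.7165*z^2 + 24.5794*z - 10.0815)/(71.5716*z^6 - 12.3516*z^5 + 63.3061*z^4 + 39.929*z^3 + 9.8513*z^2 + 19.8856*z + 7.1824)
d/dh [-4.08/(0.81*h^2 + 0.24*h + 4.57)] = (6.6096*h + 0.9792)/(0.81*h^2 + 0.24*h + 4.57)^2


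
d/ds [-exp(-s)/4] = exp(-s)/4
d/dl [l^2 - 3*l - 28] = 2*l - 3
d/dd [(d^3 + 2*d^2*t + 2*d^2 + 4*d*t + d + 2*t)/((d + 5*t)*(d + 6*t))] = (d^4 + 22*d^3*t + 112*d^2*t^2 + 18*d^2*t - d^2 + 120*d*t^3 + 120*d*t^2 - 4*d*t + 120*t^3 + 8*t^2)/(d^4 + 22*d^3*t + 181*d^2*t^2 + 660*d*t^3 + 900*t^4)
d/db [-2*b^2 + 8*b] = 8 - 4*b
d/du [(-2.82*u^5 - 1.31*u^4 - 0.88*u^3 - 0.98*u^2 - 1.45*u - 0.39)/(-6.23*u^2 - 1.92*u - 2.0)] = (52.7058*u^6 + 37.9802*u^5 + 41.228*u^4 + 13.8592*u^3 - 1.8719*u^2 - 0.939400000000001*u + 2.1512)/(38.8129*u^4 + 23.9232*u^3 + 28.6064*u^2 + 7.68*u + 4.0)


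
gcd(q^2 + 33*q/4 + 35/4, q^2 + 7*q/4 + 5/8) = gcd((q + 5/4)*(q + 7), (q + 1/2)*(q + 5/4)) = q + 5/4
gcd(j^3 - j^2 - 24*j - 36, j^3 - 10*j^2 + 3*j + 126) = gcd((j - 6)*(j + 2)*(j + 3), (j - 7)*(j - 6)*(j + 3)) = j^2 - 3*j - 18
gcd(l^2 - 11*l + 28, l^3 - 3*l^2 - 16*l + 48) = l - 4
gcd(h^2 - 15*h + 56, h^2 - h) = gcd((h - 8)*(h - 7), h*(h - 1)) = 1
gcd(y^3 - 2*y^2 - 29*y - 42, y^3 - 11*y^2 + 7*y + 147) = y^2 - 4*y - 21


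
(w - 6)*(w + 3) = w^2 - 3*w - 18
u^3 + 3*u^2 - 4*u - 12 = (u - 2)*(u + 2)*(u + 3)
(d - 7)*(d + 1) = d^2 - 6*d - 7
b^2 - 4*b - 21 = (b - 7)*(b + 3)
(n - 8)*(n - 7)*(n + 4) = n^3 - 11*n^2 - 4*n + 224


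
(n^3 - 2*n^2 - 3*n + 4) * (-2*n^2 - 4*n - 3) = -2*n^5 + 11*n^3 + 10*n^2 - 7*n - 12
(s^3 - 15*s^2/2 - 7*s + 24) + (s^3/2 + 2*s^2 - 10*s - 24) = 3*s^3/2 - 11*s^2/2 - 17*s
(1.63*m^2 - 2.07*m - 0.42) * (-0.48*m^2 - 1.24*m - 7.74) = -0.7824*m^4 - 1.0276*m^3 - 9.8478*m^2 + 16.5426*m + 3.2508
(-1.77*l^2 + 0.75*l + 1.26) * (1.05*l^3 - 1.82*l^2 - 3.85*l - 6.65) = -1.8585*l^5 + 4.0089*l^4 + 6.7725*l^3 + 6.5898*l^2 - 9.8385*l - 8.379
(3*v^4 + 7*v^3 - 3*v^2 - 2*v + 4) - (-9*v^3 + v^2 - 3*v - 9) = 3*v^4 + 16*v^3 - 4*v^2 + v + 13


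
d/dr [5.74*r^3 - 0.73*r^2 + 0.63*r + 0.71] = 17.22*r^2 - 1.46*r + 0.63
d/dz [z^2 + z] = 2*z + 1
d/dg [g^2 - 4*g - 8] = 2*g - 4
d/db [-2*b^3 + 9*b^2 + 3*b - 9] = -6*b^2 + 18*b + 3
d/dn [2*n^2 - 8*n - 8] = 4*n - 8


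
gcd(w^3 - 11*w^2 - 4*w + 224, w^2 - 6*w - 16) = w - 8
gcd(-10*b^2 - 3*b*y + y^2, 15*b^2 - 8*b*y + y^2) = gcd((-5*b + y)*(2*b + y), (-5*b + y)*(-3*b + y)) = -5*b + y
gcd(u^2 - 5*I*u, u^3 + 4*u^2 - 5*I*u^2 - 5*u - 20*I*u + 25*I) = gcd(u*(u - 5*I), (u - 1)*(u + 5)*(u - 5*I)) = u - 5*I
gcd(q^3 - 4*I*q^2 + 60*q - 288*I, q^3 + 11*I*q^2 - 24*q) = q + 8*I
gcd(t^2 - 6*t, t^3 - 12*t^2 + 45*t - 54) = t - 6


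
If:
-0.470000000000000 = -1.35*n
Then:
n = 0.35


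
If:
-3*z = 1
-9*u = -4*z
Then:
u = -4/27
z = -1/3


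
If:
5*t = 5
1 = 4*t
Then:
No Solution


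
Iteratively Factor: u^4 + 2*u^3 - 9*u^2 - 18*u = (u)*(u^3 + 2*u^2 - 9*u - 18) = u*(u + 2)*(u^2 - 9) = u*(u - 3)*(u + 2)*(u + 3)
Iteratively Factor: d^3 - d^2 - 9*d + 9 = (d + 3)*(d^2 - 4*d + 3) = (d - 1)*(d + 3)*(d - 3)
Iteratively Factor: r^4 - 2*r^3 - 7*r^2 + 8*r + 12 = (r + 2)*(r^3 - 4*r^2 + r + 6) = (r - 2)*(r + 2)*(r^2 - 2*r - 3) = (r - 3)*(r - 2)*(r + 2)*(r + 1)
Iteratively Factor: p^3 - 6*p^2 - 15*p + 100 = (p - 5)*(p^2 - p - 20) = (p - 5)^2*(p + 4)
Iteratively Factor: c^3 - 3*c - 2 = (c + 1)*(c^2 - c - 2) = (c - 2)*(c + 1)*(c + 1)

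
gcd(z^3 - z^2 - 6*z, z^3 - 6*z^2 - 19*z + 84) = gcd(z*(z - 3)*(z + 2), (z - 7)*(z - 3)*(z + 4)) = z - 3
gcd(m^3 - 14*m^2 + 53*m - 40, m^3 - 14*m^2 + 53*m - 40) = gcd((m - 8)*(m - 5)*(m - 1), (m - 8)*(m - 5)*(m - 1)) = m^3 - 14*m^2 + 53*m - 40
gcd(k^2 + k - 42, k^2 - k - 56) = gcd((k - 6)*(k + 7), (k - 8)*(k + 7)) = k + 7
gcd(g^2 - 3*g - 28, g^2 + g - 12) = g + 4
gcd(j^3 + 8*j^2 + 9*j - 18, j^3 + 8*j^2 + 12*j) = j + 6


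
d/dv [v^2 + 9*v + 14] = 2*v + 9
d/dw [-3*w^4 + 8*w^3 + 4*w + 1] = -12*w^3 + 24*w^2 + 4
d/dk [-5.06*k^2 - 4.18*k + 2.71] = -10.12*k - 4.18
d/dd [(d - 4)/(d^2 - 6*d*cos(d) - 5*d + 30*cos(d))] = (-6*d^2*sin(d) - d^2 + 54*d*sin(d) + 8*d - 120*sin(d) + 6*cos(d) - 20)/((d - 5)^2*(d - 6*cos(d))^2)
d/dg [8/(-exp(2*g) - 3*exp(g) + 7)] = (16*exp(g) + 24)*exp(g)/(exp(2*g) + 3*exp(g) - 7)^2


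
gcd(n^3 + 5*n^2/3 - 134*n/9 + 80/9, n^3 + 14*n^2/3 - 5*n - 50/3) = n + 5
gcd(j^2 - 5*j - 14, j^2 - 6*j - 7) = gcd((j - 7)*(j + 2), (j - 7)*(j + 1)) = j - 7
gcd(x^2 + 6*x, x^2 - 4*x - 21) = 1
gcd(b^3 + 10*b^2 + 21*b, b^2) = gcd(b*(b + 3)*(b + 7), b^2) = b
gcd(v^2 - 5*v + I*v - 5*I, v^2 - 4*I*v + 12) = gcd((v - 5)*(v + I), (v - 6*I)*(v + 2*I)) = 1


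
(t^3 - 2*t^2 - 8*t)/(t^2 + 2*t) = t - 4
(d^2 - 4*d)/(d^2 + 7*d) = (d - 4)/(d + 7)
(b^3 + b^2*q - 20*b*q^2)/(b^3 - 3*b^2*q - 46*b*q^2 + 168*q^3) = b*(-b - 5*q)/(-b^2 - b*q + 42*q^2)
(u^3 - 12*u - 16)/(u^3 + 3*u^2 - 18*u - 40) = (u + 2)/(u + 5)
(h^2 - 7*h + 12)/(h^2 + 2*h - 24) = (h - 3)/(h + 6)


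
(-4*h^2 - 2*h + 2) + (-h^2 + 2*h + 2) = 4 - 5*h^2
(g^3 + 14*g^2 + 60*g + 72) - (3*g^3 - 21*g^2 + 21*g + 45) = -2*g^3 + 35*g^2 + 39*g + 27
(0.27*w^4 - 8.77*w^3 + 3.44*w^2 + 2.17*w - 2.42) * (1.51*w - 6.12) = 0.4077*w^5 - 14.8951*w^4 + 58.8668*w^3 - 17.7761*w^2 - 16.9346*w + 14.8104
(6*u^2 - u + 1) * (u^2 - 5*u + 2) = 6*u^4 - 31*u^3 + 18*u^2 - 7*u + 2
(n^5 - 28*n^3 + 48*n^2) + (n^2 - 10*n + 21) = n^5 - 28*n^3 + 49*n^2 - 10*n + 21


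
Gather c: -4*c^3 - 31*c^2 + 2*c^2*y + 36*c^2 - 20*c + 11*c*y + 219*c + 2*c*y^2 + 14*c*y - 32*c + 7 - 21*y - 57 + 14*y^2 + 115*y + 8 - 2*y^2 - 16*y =-4*c^3 + c^2*(2*y + 5) + c*(2*y^2 + 25*y + 167) + 12*y^2 + 78*y - 42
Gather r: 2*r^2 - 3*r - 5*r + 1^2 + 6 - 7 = 2*r^2 - 8*r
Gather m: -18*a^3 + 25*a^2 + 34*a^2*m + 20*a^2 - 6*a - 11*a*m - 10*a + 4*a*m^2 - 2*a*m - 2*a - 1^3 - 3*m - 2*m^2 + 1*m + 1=-18*a^3 + 45*a^2 - 18*a + m^2*(4*a - 2) + m*(34*a^2 - 13*a - 2)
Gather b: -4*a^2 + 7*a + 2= -4*a^2 + 7*a + 2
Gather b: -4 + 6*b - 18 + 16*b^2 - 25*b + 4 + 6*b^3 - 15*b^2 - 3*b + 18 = 6*b^3 + b^2 - 22*b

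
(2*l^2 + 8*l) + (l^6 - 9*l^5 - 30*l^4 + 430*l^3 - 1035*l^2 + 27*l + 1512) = l^6 - 9*l^5 - 30*l^4 + 430*l^3 - 1033*l^2 + 35*l + 1512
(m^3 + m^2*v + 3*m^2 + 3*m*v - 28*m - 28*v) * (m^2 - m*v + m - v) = m^5 + 4*m^4 - m^3*v^2 - 25*m^3 - 4*m^2*v^2 - 28*m^2 + 25*m*v^2 + 28*v^2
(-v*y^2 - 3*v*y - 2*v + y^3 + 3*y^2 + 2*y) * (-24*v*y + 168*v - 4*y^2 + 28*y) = 24*v^2*y^3 - 96*v^2*y^2 - 456*v^2*y - 336*v^2 - 20*v*y^4 + 80*v*y^3 + 380*v*y^2 + 280*v*y - 4*y^5 + 16*y^4 + 76*y^3 + 56*y^2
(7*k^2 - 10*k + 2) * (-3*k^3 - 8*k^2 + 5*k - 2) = -21*k^5 - 26*k^4 + 109*k^3 - 80*k^2 + 30*k - 4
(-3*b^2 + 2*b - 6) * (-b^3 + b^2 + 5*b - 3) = 3*b^5 - 5*b^4 - 7*b^3 + 13*b^2 - 36*b + 18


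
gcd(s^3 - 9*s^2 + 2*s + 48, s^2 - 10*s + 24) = 1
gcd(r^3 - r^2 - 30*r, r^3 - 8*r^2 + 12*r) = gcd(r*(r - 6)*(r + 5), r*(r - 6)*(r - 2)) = r^2 - 6*r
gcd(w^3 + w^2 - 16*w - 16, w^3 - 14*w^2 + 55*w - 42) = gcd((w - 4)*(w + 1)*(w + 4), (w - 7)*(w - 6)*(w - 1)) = 1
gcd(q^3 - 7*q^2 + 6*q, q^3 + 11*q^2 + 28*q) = q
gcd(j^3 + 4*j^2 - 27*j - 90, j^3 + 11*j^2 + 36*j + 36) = j^2 + 9*j + 18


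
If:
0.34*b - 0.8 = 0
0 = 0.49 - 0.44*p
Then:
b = 2.35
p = 1.11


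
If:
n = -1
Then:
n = -1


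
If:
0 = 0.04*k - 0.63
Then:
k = 15.75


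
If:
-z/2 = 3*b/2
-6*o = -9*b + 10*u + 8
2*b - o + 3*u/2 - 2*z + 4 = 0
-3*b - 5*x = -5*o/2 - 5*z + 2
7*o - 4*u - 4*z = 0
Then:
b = -648/2077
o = -128/2077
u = -2168/2077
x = 1438/2077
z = 1944/2077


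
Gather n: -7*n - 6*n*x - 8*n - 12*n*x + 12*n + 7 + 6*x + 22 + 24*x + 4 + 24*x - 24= n*(-18*x - 3) + 54*x + 9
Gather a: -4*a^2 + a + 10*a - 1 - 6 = -4*a^2 + 11*a - 7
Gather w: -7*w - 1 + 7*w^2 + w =7*w^2 - 6*w - 1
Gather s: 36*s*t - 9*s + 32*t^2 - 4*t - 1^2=s*(36*t - 9) + 32*t^2 - 4*t - 1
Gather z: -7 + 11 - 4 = 0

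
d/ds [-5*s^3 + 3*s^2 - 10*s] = -15*s^2 + 6*s - 10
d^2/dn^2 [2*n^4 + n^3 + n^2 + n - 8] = 24*n^2 + 6*n + 2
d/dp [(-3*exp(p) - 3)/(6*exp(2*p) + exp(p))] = 3*(6*exp(2*p) + 12*exp(p) + 1)*exp(-p)/(36*exp(2*p) + 12*exp(p) + 1)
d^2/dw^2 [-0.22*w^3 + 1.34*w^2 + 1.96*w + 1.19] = 2.68 - 1.32*w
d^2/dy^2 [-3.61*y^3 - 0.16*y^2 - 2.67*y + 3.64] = -21.66*y - 0.32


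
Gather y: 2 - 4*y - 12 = -4*y - 10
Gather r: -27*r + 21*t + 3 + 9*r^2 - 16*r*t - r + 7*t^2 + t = 9*r^2 + r*(-16*t - 28) + 7*t^2 + 22*t + 3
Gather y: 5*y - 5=5*y - 5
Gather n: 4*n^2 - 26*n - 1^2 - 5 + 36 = 4*n^2 - 26*n + 30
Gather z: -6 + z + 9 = z + 3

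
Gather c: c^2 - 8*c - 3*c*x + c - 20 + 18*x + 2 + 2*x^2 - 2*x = c^2 + c*(-3*x - 7) + 2*x^2 + 16*x - 18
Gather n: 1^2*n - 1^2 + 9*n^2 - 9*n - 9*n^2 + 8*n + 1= 0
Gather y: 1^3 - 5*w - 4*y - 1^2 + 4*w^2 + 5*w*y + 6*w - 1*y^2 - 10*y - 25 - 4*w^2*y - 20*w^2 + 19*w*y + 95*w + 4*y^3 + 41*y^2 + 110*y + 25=-16*w^2 + 96*w + 4*y^3 + 40*y^2 + y*(-4*w^2 + 24*w + 96)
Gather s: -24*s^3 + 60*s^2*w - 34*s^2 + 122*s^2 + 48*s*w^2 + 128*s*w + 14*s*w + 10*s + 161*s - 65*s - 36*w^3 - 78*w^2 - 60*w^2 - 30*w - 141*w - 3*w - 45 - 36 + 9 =-24*s^3 + s^2*(60*w + 88) + s*(48*w^2 + 142*w + 106) - 36*w^3 - 138*w^2 - 174*w - 72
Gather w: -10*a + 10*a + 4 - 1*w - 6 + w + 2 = 0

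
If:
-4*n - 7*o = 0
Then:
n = -7*o/4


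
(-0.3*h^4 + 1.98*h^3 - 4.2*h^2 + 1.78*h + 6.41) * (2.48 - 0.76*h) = 0.228*h^5 - 2.2488*h^4 + 8.1024*h^3 - 11.7688*h^2 - 0.4572*h + 15.8968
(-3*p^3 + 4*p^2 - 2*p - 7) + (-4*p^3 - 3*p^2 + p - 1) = -7*p^3 + p^2 - p - 8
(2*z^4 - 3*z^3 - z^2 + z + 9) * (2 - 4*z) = -8*z^5 + 16*z^4 - 2*z^3 - 6*z^2 - 34*z + 18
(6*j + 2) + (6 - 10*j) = 8 - 4*j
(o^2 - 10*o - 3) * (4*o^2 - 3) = 4*o^4 - 40*o^3 - 15*o^2 + 30*o + 9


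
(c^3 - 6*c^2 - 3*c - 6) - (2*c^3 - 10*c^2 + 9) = -c^3 + 4*c^2 - 3*c - 15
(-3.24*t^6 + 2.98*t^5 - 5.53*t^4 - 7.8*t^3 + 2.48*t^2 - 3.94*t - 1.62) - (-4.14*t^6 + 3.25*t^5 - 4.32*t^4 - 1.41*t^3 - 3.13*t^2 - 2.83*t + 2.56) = 0.899999999999999*t^6 - 0.27*t^5 - 1.21*t^4 - 6.39*t^3 + 5.61*t^2 - 1.11*t - 4.18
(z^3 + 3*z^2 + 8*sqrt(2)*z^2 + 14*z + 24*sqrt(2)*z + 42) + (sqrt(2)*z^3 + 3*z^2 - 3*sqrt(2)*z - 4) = z^3 + sqrt(2)*z^3 + 6*z^2 + 8*sqrt(2)*z^2 + 14*z + 21*sqrt(2)*z + 38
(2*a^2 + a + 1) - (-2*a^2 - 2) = 4*a^2 + a + 3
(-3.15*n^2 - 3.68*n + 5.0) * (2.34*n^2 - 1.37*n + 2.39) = -7.371*n^4 - 4.2957*n^3 + 9.2131*n^2 - 15.6452*n + 11.95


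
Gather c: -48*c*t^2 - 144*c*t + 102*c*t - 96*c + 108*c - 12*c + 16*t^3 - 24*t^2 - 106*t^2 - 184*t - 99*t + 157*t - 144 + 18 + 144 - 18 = c*(-48*t^2 - 42*t) + 16*t^3 - 130*t^2 - 126*t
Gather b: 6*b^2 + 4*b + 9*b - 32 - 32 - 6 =6*b^2 + 13*b - 70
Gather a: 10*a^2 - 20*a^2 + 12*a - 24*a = -10*a^2 - 12*a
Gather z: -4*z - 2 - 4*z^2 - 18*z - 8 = -4*z^2 - 22*z - 10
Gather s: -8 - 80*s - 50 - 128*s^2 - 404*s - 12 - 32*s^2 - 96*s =-160*s^2 - 580*s - 70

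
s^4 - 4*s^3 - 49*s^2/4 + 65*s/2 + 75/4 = (s - 5)*(s - 5/2)*(s + 1/2)*(s + 3)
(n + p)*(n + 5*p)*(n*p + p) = n^3*p + 6*n^2*p^2 + n^2*p + 5*n*p^3 + 6*n*p^2 + 5*p^3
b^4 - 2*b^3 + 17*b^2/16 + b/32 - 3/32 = (b - 1)*(b - 3/4)*(b - 1/2)*(b + 1/4)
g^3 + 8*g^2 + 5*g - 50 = (g - 2)*(g + 5)^2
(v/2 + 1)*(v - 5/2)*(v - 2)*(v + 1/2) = v^4/2 - v^3 - 21*v^2/8 + 4*v + 5/2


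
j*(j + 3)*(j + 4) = j^3 + 7*j^2 + 12*j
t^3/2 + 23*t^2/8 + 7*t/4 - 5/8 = (t/2 + 1/2)*(t - 1/4)*(t + 5)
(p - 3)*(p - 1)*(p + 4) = p^3 - 13*p + 12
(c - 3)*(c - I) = c^2 - 3*c - I*c + 3*I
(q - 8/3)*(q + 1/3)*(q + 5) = q^3 + 8*q^2/3 - 113*q/9 - 40/9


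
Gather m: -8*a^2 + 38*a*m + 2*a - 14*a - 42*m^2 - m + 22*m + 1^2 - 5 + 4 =-8*a^2 - 12*a - 42*m^2 + m*(38*a + 21)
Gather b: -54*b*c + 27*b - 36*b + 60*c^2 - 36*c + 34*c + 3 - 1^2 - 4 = b*(-54*c - 9) + 60*c^2 - 2*c - 2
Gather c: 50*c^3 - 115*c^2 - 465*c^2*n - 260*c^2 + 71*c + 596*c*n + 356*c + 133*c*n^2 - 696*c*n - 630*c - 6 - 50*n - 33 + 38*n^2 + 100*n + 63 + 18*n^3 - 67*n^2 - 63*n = 50*c^3 + c^2*(-465*n - 375) + c*(133*n^2 - 100*n - 203) + 18*n^3 - 29*n^2 - 13*n + 24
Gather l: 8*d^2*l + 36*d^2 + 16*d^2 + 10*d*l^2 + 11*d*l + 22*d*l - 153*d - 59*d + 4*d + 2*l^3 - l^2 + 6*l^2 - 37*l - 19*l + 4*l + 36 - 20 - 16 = 52*d^2 - 208*d + 2*l^3 + l^2*(10*d + 5) + l*(8*d^2 + 33*d - 52)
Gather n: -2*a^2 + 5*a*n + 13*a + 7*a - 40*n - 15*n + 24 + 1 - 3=-2*a^2 + 20*a + n*(5*a - 55) + 22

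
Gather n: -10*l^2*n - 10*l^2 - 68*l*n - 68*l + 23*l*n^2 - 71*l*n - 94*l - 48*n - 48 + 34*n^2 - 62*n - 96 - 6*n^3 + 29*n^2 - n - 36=-10*l^2 - 162*l - 6*n^3 + n^2*(23*l + 63) + n*(-10*l^2 - 139*l - 111) - 180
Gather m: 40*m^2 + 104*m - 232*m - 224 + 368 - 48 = 40*m^2 - 128*m + 96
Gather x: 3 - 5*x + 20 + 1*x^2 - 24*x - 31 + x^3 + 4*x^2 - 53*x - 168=x^3 + 5*x^2 - 82*x - 176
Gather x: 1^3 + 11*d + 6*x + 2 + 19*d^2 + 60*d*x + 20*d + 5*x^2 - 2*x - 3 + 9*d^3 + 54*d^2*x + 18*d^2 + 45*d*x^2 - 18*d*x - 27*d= 9*d^3 + 37*d^2 + 4*d + x^2*(45*d + 5) + x*(54*d^2 + 42*d + 4)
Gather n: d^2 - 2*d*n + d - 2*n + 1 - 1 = d^2 + d + n*(-2*d - 2)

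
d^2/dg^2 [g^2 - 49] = 2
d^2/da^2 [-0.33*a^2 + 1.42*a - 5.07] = -0.660000000000000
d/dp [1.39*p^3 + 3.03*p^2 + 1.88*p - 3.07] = 4.17*p^2 + 6.06*p + 1.88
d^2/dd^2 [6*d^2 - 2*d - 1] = 12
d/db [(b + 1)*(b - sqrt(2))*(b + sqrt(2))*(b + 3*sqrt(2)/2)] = 4*b^3 + 3*b^2 + 9*sqrt(2)*b^2/2 - 4*b + 3*sqrt(2)*b - 3*sqrt(2) - 2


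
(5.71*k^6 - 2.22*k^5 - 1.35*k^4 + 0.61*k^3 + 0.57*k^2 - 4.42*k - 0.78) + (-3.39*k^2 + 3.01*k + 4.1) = 5.71*k^6 - 2.22*k^5 - 1.35*k^4 + 0.61*k^3 - 2.82*k^2 - 1.41*k + 3.32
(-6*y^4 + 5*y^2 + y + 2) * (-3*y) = 18*y^5 - 15*y^3 - 3*y^2 - 6*y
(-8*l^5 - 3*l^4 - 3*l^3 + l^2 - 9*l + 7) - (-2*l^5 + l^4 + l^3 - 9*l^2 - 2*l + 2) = -6*l^5 - 4*l^4 - 4*l^3 + 10*l^2 - 7*l + 5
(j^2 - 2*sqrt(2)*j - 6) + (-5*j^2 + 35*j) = -4*j^2 - 2*sqrt(2)*j + 35*j - 6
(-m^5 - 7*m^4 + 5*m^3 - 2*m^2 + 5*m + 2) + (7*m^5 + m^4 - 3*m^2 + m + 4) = 6*m^5 - 6*m^4 + 5*m^3 - 5*m^2 + 6*m + 6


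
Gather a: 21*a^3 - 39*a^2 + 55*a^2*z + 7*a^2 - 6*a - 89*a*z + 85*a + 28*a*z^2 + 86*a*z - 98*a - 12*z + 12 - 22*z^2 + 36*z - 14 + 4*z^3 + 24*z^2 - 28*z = 21*a^3 + a^2*(55*z - 32) + a*(28*z^2 - 3*z - 19) + 4*z^3 + 2*z^2 - 4*z - 2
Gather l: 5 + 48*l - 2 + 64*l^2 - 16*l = 64*l^2 + 32*l + 3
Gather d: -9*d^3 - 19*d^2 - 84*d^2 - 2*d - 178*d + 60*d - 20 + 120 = -9*d^3 - 103*d^2 - 120*d + 100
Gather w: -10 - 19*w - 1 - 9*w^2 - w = -9*w^2 - 20*w - 11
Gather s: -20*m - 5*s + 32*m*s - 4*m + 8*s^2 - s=-24*m + 8*s^2 + s*(32*m - 6)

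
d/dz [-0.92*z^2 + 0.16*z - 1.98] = 0.16 - 1.84*z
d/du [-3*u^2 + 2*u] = 2 - 6*u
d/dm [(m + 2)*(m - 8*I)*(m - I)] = 3*m^2 + m*(4 - 18*I) - 8 - 18*I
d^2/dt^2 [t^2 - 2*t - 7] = 2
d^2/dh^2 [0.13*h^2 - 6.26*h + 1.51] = 0.260000000000000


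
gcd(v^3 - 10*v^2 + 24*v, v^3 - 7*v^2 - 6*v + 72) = v^2 - 10*v + 24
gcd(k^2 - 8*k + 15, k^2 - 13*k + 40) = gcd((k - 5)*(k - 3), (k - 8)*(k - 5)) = k - 5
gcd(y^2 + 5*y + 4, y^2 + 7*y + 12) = y + 4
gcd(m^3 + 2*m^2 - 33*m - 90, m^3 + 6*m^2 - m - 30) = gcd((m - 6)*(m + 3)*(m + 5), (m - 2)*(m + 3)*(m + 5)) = m^2 + 8*m + 15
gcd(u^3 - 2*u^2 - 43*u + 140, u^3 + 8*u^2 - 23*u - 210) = u^2 + 2*u - 35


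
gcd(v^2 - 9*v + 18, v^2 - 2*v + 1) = 1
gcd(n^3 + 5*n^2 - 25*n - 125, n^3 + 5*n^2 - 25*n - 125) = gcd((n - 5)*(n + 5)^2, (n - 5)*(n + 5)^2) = n^3 + 5*n^2 - 25*n - 125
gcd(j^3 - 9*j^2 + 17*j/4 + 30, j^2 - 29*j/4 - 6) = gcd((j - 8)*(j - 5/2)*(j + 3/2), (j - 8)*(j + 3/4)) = j - 8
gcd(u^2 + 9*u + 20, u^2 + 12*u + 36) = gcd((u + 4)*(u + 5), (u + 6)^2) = 1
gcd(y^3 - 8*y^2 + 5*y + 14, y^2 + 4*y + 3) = y + 1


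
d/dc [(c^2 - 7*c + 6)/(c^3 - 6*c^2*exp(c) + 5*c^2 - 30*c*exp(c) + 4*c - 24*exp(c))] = ((2*c - 7)*(c^3 - 6*c^2*exp(c) + 5*c^2 - 30*c*exp(c) + 4*c - 24*exp(c)) + (c^2 - 7*c + 6)*(6*c^2*exp(c) - 3*c^2 + 42*c*exp(c) - 10*c + 54*exp(c) - 4))/(c^3 - 6*c^2*exp(c) + 5*c^2 - 30*c*exp(c) + 4*c - 24*exp(c))^2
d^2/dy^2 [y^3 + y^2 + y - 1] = 6*y + 2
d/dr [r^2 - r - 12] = 2*r - 1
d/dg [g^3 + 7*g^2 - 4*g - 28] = 3*g^2 + 14*g - 4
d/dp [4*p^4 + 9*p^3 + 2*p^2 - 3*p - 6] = 16*p^3 + 27*p^2 + 4*p - 3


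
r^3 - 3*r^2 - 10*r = r*(r - 5)*(r + 2)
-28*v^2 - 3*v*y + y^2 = (-7*v + y)*(4*v + y)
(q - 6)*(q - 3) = q^2 - 9*q + 18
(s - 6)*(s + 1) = s^2 - 5*s - 6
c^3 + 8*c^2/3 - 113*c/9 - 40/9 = (c - 8/3)*(c + 1/3)*(c + 5)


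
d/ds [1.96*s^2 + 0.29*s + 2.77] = 3.92*s + 0.29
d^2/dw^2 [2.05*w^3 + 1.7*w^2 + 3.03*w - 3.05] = 12.3*w + 3.4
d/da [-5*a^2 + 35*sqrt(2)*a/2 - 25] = -10*a + 35*sqrt(2)/2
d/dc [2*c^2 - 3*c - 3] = 4*c - 3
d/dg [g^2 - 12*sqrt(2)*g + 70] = 2*g - 12*sqrt(2)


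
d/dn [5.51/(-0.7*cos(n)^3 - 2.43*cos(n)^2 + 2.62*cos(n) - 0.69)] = (-11.571*cos(n)^2 - 26.7786*cos(n) + 14.4362)*sin(n)/(0.7*cos(n)^3 + 2.43*cos(n)^2 - 2.62*cos(n) + 0.69)^2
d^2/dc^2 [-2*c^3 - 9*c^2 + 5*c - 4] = -12*c - 18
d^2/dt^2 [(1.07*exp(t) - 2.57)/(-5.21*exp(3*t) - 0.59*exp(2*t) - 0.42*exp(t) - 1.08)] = (-116.176748*exp(6*t) + 617.975814*exp(5*t) + 95.892182*exp(4*t) + 93.35975*exp(3*t) - 124.146522*exp(2*t) - 5.611716*exp(t) - 2.4138)*exp(t)/(141.420761*exp(9*t) + 48.045057*exp(8*t) + 39.642369*exp(7*t) + 95.898491*exp(6*t) + 23.11461*exp(5*t) + 15.619608*exp(4*t) + 19.910664*exp(3*t) + 2.636064*exp(2*t) + 1.469664*exp(t) + 1.259712)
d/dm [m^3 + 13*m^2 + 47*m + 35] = 3*m^2 + 26*m + 47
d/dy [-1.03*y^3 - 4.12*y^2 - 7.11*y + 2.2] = -3.09*y^2 - 8.24*y - 7.11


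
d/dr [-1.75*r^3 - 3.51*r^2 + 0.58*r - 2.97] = -5.25*r^2 - 7.02*r + 0.58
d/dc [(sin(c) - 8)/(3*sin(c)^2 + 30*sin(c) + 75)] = (21 - sin(c))*cos(c)/(3*(sin(c) + 5)^3)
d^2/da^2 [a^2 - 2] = 2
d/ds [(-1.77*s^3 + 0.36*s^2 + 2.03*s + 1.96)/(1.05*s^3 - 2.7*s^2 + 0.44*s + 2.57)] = (4.401*s^4 - 5.8206*s^3 - 14.1813*s^2 + 12.4344*s + 4.3547)/(1.1025*s^6 - 5.67*s^5 + 8.214*s^4 + 3.021*s^3 - 13.6844*s^2 + 2.2616*s + 6.6049)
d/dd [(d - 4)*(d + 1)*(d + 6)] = 3*d^2 + 6*d - 22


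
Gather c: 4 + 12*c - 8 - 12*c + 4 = 0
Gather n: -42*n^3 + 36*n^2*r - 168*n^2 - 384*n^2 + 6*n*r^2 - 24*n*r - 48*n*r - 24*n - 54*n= -42*n^3 + n^2*(36*r - 552) + n*(6*r^2 - 72*r - 78)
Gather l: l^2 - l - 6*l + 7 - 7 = l^2 - 7*l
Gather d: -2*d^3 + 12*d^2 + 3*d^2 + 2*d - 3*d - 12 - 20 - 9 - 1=-2*d^3 + 15*d^2 - d - 42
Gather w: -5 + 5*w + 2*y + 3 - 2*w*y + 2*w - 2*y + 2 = w*(7 - 2*y)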